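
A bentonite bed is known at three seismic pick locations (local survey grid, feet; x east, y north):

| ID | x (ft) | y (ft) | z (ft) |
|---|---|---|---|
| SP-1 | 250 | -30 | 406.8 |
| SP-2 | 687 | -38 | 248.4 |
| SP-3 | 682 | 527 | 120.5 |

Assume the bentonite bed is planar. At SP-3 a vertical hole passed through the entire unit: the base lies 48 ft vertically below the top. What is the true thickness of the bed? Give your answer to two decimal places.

Two edge vectors: SP-1→SP-2 = (437, -8, -158.4), SP-1→SP-3 = (432, 557, -286.3).
Normal n = (SP-1→SP-2) × (SP-1→SP-3) = (90519.2, 56684.3, 246865).
So ∂z/∂x = −n_x/n_z = −0.36667 and ∂z/∂y = −n_y/n_z = −0.22962.
|∇z| = √(a²+b²) = 0.43264, so dip δ = arctan(0.43264) = 23.40°.
True thickness = vertical thickness × cos δ = 48 × cos 23.40° = 44.05 ft.

44.05 ft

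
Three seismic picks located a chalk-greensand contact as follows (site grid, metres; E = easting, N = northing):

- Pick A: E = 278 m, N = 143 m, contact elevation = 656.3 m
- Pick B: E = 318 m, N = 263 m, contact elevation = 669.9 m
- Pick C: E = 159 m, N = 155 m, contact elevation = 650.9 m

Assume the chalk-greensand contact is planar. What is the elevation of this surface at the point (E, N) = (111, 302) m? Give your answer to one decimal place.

Two edge vectors: Pick A→Pick B = (40, 120, 13.6), Pick A→Pick C = (-119, 12, -5.4).
Normal n = (Pick A→Pick B) × (Pick A→Pick C) = (-811.2, -1402.4, 14760).
So ∂z/∂E = −n_x/n_z = 0.05496 and ∂z/∂N = −n_y/n_z = 0.09501.
Intercept c from Pick A: 656.3 − 15.28 − 13.59 = 627.43.
At (111, 302): z = 6.1 + 28.7 + 627.43 = 662.2 m.

662.2 m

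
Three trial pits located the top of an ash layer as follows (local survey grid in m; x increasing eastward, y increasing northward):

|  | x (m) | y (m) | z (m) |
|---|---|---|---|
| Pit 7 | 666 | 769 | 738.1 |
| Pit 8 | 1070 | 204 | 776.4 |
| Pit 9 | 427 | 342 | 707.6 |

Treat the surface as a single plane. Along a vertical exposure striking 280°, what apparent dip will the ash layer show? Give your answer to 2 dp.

6.04°

Let the plane be z = a·x + b·y + c.
Pit 8−Pit 7: 404a − 565b = 38.3;  Pit 9−Pit 7: −239a − 427b = −30.5.
Solving gives a = 0.10921, b = 0.01030.
Unit vector along 280° is (sin 280°, cos 280°) = (-0.9848, 0.1736).
Slope in that direction = a·(-0.9848) + b·(0.1736) = −0.10576.
Apparent dip = arctan|0.10576| = 6.04° (true dip is 6.3°, so apparent ≤ true as expected).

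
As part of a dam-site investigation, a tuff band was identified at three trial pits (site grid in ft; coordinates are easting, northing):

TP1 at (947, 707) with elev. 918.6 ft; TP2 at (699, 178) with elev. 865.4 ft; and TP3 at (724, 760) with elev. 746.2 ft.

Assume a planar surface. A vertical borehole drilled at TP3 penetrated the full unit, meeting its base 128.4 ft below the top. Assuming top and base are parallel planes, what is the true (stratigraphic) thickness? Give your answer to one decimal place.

Let the plane be z = a·easting + b·northing + c.
TP2−TP1: −248a − 529b = −53.2;  TP3−TP1: −223a + 53b = −172.4.
Solving gives a = 0.71710, b = −0.23561.
|∇z| = √(a²+b²) = 0.75481, so dip δ = arctan(0.75481) = 37.05°.
True thickness = vertical thickness × cos δ = 128.4 × cos 37.05° = 102.5 ft.

102.5 ft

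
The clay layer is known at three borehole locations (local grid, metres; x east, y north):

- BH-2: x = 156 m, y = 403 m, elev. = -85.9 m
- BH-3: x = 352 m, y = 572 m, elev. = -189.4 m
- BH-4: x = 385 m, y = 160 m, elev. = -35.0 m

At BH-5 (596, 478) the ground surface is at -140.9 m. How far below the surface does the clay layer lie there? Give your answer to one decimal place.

58.6 m

Two edge vectors: BH-2→BH-3 = (196, 169, -103.5), BH-2→BH-4 = (229, -243, 50.9).
Normal n = (BH-2→BH-3) × (BH-2→BH-4) = (-16548.4, -33677.9, -86329).
So ∂z/∂x = −n_x/n_z = −0.19169 and ∂z/∂y = −n_y/n_z = −0.39011.
Intercept c from BH-2: -85.9 + 29.90 + 157.21 = 101.22.
At (596, 478): z_contact = −114.25 − 186.47 + 101.22 = -199.50 m.
Depth below ground = -140.9 − (-199.50) = 58.6 m.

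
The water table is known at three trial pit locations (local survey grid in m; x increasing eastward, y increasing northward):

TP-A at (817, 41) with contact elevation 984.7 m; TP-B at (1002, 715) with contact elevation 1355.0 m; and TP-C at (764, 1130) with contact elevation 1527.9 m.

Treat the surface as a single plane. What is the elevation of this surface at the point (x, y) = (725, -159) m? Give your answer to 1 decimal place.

869.0 m

Let the plane be z = a·x + b·y + c.
TP-B−TP-A: 185a + 674b = 370.3;  TP-C−TP-A: −53a + 1089b = 543.2.
Solving gives a = 0.156585, b = 0.506427.
Then c = 984.7 − a·817 − b·41 = 836.01.
At (725, -159): z = 113.5 − 80.5 + 836.01 = 869.0 m.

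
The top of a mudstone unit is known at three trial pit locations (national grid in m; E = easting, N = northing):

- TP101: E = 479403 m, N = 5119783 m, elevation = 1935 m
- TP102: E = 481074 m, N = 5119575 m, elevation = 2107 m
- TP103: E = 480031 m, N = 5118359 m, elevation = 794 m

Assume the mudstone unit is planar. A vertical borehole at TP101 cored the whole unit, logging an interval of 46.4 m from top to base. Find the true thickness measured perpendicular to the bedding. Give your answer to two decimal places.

34.13 m

Let the plane be z = a·E + b·N + c.
TP102−TP101: 1671a − 208b = 172;  TP103−TP101: 628a − 1424b = −1141.
Solving gives a = 0.21444, b = 0.89584.
|∇z| = √(a²+b²) = 0.92114, so dip δ = arctan(0.92114) = 42.65°.
True thickness = vertical thickness × cos δ = 46.4 × cos 42.65° = 34.13 m.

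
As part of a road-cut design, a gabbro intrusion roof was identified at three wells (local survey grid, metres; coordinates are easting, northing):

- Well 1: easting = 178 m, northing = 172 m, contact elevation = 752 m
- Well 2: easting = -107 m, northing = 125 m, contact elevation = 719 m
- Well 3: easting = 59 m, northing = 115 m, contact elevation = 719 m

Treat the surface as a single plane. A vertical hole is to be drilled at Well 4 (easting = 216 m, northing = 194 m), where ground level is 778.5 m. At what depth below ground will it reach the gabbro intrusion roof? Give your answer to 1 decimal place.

14.0 m

Two edge vectors: Well 1→Well 2 = (-285, -47, -33), Well 1→Well 3 = (-119, -57, -33).
Normal n = (Well 1→Well 2) × (Well 1→Well 3) = (-330, -5478, 10652).
So ∂z/∂easting = −n_x/n_z = 0.03098 and ∂z/∂northing = −n_y/n_z = 0.51427.
Intercept c from Well 1: 752 − 5.51 − 88.45 = 658.03.
At (216, 194): z_contact = 6.69 + 99.77 + 658.03 = 764.49 m.
Depth below ground = 778.5 − 764.49 = 14.0 m.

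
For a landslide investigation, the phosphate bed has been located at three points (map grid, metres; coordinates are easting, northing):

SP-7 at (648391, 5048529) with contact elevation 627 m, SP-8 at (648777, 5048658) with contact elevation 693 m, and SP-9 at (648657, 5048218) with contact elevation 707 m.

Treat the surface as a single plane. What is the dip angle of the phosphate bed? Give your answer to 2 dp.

Let the plane be z = a·easting + b·northing + c.
SP-8−SP-7: 386a + 129b = 66;  SP-9−SP-7: 266a − 311b = 80.
Solving gives a = 0.19983, b = −0.08632.
Gradient magnitude |∇z| = √(a² + b²) = √(0.03993 + 0.00745) = 0.21768.
True dip = arctan(0.21768) = 12.28°, dipping toward WNW (azimuth ≈ 293°).

12.28°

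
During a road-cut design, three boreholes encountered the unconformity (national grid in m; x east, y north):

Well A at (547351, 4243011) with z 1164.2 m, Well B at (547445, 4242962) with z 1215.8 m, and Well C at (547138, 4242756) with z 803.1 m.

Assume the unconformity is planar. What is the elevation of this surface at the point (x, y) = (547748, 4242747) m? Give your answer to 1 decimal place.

Let the plane be z = a·x + b·y + c.
Well B−Well A: 94a − 49b = 51.6;  Well C−Well A: −213a − 255b = −361.1.
Solving gives a = 0.896675095, b = 0.667090999.
Then c = 1164.2 − a·547351 − b·4243011 = −3320106.26.
At (547748, 4242747): z = 491152.0 + 2830298.3 − 3320106.26 = 1344.1 m.

1344.1 m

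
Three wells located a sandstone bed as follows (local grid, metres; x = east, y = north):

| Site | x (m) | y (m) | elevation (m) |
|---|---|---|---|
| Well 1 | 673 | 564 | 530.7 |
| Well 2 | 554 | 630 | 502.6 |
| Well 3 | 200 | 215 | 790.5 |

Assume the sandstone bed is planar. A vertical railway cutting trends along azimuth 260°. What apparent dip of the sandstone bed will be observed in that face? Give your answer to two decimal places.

Let the plane be z = a·x + b·y + c.
Well 2−Well 1: −119a + 66b = −28.1;  Well 3−Well 1: −473a − 349b = 259.8.
Solving gives a = −0.10089, b = −0.60767.
Unit vector along 260° is (sin 260°, cos 260°) = (-0.9848, -0.1736).
Slope in that direction = a·(-0.9848) + b·(-0.1736) = 0.20488.
Apparent dip = arctan|0.20488| = 11.58° (true dip is 31.6°, so apparent ≤ true as expected).

11.58°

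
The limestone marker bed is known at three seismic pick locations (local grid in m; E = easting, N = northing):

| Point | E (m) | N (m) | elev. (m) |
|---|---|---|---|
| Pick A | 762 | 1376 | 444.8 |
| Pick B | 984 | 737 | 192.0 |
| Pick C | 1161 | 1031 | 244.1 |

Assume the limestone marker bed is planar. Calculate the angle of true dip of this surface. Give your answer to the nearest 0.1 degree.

Two edge vectors: Pick A→Pick B = (222, -639, -252.8), Pick A→Pick C = (399, -345, -200.7).
Normal n = (Pick A→Pick B) × (Pick A→Pick C) = (41031.3, -56311.8, 178371).
So ∂z/∂E = −n_x/n_z = −0.23003 and ∂z/∂N = −n_y/n_z = 0.31570.
Gradient magnitude |∇z| = √(a² + b²) = √(0.05292 + 0.09967) = 0.39062.
True dip = arctan(0.39062) = 21.3°, dipping toward SE (azimuth ≈ 144°).

21.3°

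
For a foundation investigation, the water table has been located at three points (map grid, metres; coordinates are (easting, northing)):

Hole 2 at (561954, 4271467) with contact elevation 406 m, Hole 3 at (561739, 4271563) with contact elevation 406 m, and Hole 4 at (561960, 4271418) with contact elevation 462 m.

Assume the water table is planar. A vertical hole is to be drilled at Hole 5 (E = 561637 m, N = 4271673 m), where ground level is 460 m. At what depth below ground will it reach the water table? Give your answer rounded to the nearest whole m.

132 m

Let the plane be z = a·E + b·N + c.
Hole 3−Hole 2: −215a + 96b = 0;  Hole 4−Hole 2: 6a − 49b = 56.
Solving gives a = −0.53981323, b = −1.20895672.
Then c = 406 − a·561954 − b·4271467 = 5467774.95.
At (561637, 4271673): z_contact = −303179.1 − 5164267.8 + 5467774.95 = 328.1 m.
Depth below ground = 460 − 328.1 = 132 m.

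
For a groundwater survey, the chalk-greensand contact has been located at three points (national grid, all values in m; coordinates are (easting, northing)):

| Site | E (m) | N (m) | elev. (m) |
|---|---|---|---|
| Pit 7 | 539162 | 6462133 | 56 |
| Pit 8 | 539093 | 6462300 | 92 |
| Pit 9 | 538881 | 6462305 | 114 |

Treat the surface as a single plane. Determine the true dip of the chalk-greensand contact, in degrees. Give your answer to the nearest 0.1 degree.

Let the plane be z = a·E + b·N + c.
Pit 8−Pit 7: −69a + 167b = 36;  Pit 9−Pit 7: −281a + 172b = 58.
Solving gives a = −0.09966, b = 0.17439.
Gradient magnitude |∇z| = √(a² + b²) = √(0.00993 + 0.03041) = 0.20086.
True dip = arctan(0.20086) = 11.4°, dipping toward SSE (azimuth ≈ 150°).

11.4°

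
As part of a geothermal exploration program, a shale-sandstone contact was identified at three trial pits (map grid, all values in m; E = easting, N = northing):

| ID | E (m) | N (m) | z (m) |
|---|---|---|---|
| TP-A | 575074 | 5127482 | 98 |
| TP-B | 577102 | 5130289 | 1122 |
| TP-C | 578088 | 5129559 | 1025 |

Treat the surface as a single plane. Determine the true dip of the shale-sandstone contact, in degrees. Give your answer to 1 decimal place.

Two edge vectors: TP-A→TP-B = (2028, 2807, 1024), TP-A→TP-C = (3014, 2077, 927).
Normal n = (TP-A→TP-B) × (TP-A→TP-C) = (475241, 1206380, -4248142).
So ∂z/∂E = −n_x/n_z = 0.11187 and ∂z/∂N = −n_y/n_z = 0.28398.
Gradient magnitude |∇z| = √(a² + b²) = √(0.01251 + 0.08064) = 0.30522.
True dip = arctan(0.30522) = 17.0°, dipping toward SSW (azimuth ≈ 202°).

17.0°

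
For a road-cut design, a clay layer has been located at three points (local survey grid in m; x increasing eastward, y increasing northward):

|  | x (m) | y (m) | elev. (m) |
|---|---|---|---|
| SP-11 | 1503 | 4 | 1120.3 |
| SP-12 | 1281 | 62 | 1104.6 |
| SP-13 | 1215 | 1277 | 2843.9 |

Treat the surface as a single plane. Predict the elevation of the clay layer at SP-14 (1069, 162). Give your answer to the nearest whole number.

Let the plane be z = a·x + b·y + c.
SP-12−SP-11: −222a + 58b = −15.7;  SP-13−SP-11: −288a + 1273b = 1723.6.
Solving gives a = 0.45112, b = 1.45603.
Then c = 1120.3 − a·1503 − b·4 = 436.44.
At (1069, 162): z = 482.3 + 235.9 + 436.44 = 1154.6 m.

1155 m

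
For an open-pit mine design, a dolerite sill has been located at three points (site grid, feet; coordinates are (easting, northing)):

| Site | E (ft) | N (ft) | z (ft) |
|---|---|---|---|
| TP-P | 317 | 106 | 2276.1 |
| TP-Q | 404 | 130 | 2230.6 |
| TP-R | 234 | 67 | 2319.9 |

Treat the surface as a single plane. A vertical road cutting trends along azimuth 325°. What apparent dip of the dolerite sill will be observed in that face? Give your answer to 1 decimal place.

15.4°

Let the plane be z = a·E + b·N + c.
TP-Q−TP-P: 87a + 24b = −45.5;  TP-R−TP-P: −83a − 39b = 43.8.
Solving gives a = −0.51627, b = −0.02434.
Unit vector along 325° is (sin 325°, cos 325°) = (-0.5736, 0.8192).
Slope in that direction = a·(-0.5736) + b·(0.8192) = 0.27618.
Apparent dip = arctan|0.27618| = 15.4° (true dip is 27.3°, so apparent ≤ true as expected).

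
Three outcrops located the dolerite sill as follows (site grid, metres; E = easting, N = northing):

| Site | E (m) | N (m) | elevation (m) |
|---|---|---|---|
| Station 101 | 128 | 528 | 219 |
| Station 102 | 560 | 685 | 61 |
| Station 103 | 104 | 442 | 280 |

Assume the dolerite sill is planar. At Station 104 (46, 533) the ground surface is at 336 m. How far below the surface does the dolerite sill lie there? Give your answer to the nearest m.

111 m

Let the plane be z = a·E + b·N + c.
Station 102−Station 101: 432a + 157b = −158;  Station 103−Station 101: −24a − 86b = 61.
Solving gives a = −0.12015, b = −0.67577.
Then c = 219 − a·128 − b·528 = 591.19.
At (46, 533): z_contact = −5.5 − 360.2 + 591.19 = 225.5 m.
Depth below ground = 336 − 225.5 = 111 m.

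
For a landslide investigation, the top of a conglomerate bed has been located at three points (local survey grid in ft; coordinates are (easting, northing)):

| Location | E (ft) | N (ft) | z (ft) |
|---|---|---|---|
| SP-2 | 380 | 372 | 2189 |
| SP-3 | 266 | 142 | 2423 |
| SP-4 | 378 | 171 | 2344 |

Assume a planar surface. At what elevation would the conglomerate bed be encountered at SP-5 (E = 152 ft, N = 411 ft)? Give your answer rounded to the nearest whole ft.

2275 ft

Two edge vectors: SP-2→SP-3 = (-114, -230, 234), SP-2→SP-4 = (-2, -201, 155).
Normal n = (SP-2→SP-3) × (SP-2→SP-4) = (11384, 17202, 22454).
So ∂z/∂E = −n_x/n_z = −0.50699 and ∂z/∂N = −n_y/n_z = −0.76610.
Intercept c from SP-2: 2189 + 192.66 + 284.99 = 2666.65.
At (152, 411): z = −77.1 − 314.9 + 2666.65 = 2274.7 ft.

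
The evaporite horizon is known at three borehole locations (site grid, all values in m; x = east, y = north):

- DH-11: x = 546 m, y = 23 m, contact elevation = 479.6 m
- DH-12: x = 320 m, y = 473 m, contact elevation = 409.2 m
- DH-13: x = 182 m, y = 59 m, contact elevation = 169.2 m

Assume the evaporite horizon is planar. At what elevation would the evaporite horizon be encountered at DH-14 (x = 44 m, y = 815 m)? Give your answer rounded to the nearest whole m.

264 m

Two edge vectors: DH-11→DH-12 = (-226, 450, -70.4), DH-11→DH-13 = (-364, 36, -310.4).
Normal n = (DH-11→DH-12) × (DH-11→DH-13) = (-137145.6, -44524.8, 155664).
So ∂z/∂x = −n_x/n_z = 0.88104 and ∂z/∂y = −n_y/n_z = 0.28603.
Intercept c from DH-11: 479.6 − 481.05 − 6.58 = −8.02.
At (44, 815): z = 38.8 + 233.1 − 8.02 = 263.9 m.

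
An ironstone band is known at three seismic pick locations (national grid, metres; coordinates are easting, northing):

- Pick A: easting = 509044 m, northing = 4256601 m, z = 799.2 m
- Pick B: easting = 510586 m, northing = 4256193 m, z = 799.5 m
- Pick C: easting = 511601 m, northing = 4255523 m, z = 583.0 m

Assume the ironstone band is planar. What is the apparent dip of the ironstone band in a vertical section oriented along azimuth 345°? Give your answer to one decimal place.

Two edge vectors: Pick A→Pick B = (1542, -408, 0.3), Pick A→Pick C = (2557, -1078, -216.2).
Normal n = (Pick A→Pick B) × (Pick A→Pick C) = (88533, 334147.5, -619020).
So ∂z/∂easting = −n_x/n_z = 0.14302 and ∂z/∂northing = −n_y/n_z = 0.53980.
Unit vector along 345° is (sin 345°, cos 345°) = (-0.2588, 0.9659).
Slope in that direction = a·(-0.2588) + b·(0.9659) = 0.48439.
Apparent dip = arctan|0.48439| = 25.8° (true dip is 29.2°, so apparent ≤ true as expected).

25.8°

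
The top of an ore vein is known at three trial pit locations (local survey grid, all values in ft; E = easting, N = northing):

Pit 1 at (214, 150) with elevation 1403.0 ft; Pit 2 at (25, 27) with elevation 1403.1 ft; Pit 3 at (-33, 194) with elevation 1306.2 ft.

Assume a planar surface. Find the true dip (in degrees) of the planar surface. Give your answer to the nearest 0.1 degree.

Two edge vectors: Pit 1→Pit 2 = (-189, -123, 0.1), Pit 1→Pit 3 = (-247, 44, -96.8).
Normal n = (Pit 1→Pit 2) × (Pit 1→Pit 3) = (11902, -18319.9, -38697).
So ∂z/∂E = −n_x/n_z = 0.30757 and ∂z/∂N = −n_y/n_z = −0.47342.
Gradient magnitude |∇z| = √(a² + b²) = √(0.09460 + 0.22413) = 0.56456.
True dip = arctan(0.56456) = 29.4°, dipping toward NNW (azimuth ≈ 327°).

29.4°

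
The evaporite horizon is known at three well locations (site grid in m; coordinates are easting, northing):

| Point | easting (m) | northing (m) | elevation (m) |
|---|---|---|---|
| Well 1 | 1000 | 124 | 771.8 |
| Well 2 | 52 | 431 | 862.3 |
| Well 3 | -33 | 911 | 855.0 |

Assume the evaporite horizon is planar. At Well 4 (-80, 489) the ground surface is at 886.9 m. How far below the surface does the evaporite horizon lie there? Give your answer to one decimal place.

12.5 m

Two edge vectors: Well 1→Well 2 = (-948, 307, 90.5), Well 1→Well 3 = (-1033, 787, 83.2).
Normal n = (Well 1→Well 2) × (Well 1→Well 3) = (-45681.1, -14612.9, -428945).
So ∂z/∂easting = −n_x/n_z = −0.106496 and ∂z/∂northing = −n_y/n_z = −0.034067.
Intercept c from Well 1: 771.8 + 106.50 + 4.22 = 882.52.
At (-80, 489): z_contact = 8.52 − 16.66 + 882.52 = 874.38 m.
Depth below ground = 886.9 − 874.38 = 12.5 m.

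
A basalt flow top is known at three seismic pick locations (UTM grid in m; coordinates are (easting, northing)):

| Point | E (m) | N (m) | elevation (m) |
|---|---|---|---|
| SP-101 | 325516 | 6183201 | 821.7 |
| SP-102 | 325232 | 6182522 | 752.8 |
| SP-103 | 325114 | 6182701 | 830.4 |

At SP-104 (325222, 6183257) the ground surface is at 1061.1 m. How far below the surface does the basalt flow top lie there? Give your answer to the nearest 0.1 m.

Two edge vectors: SP-101→SP-102 = (-284, -679, -68.9), SP-101→SP-103 = (-402, -500, 8.7).
Normal n = (SP-101→SP-102) × (SP-101→SP-103) = (-40357.3, 30168.6, -130958).
So ∂z/∂E = −n_x/n_z = −0.308169795 and ∂z/∂N = −n_y/n_z = 0.230368515.
Intercept c from SP-101: 821.7 + 100314.20 − 1424414.83 = −1323278.93.
At (325222, 6183257): z_contact = −100223.60 + 1424427.73 − 1323278.93 = 925.20 m.
Depth below ground = 1061.1 − 925.20 = 135.9 m.

135.9 m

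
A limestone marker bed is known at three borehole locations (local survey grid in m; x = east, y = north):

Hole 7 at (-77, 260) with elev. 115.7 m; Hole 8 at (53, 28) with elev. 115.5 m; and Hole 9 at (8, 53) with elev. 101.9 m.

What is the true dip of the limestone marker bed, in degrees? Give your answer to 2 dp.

26.76°

Let the plane be z = a·x + b·y + c.
Hole 8−Hole 7: 130a − 232b = −0.2;  Hole 9−Hole 7: 85a − 207b = −13.8.
Solving gives a = 0.43953, b = 0.24715.
Gradient magnitude |∇z| = √(a² + b²) = √(0.19318 + 0.06108) = 0.50425.
True dip = arctan(0.50425) = 26.76°, dipping toward WSW (azimuth ≈ 241°).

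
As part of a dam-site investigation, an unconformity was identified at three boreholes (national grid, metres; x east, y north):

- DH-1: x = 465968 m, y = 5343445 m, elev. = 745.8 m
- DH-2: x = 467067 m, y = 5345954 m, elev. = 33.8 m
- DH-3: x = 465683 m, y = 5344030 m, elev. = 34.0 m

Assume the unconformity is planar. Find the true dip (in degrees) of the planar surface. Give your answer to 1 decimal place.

51.2°

Two edge vectors: DH-1→DH-2 = (1099, 2509, -712), DH-1→DH-3 = (-285, 585, -711.8).
Normal n = (DH-1→DH-2) × (DH-1→DH-3) = (-1369386.2, 985188.2, 1357980).
So ∂z/∂x = −n_x/n_z = 1.00840 and ∂z/∂y = −n_y/n_z = −0.72548.
Gradient magnitude |∇z| = √(a² + b²) = √(1.01687 + 0.52632) = 1.24225.
True dip = arctan(1.24225) = 51.2°, dipping toward NW (azimuth ≈ 306°).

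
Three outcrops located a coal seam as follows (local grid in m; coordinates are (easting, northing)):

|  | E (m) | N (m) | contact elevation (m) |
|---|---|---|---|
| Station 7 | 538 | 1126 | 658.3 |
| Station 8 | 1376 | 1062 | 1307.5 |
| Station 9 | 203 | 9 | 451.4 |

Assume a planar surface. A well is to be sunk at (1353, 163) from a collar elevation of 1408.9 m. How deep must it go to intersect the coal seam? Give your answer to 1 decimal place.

77.7 m

Two edge vectors: Station 7→Station 8 = (838, -64, 649.2), Station 7→Station 9 = (-335, -1117, -206.9).
Normal n = (Station 7→Station 8) × (Station 7→Station 9) = (738398, -44099.8, -957486).
So ∂z/∂E = −n_x/n_z = 0.771184 and ∂z/∂N = −n_y/n_z = −0.046058.
Intercept c from Station 7: 658.3 − 414.90 + 51.86 = 295.26.
At (1353, 163): z_contact = 1043.41 − 7.51 + 295.26 = 1331.17 m.
Depth below ground = 1408.9 − 1331.17 = 77.7 m.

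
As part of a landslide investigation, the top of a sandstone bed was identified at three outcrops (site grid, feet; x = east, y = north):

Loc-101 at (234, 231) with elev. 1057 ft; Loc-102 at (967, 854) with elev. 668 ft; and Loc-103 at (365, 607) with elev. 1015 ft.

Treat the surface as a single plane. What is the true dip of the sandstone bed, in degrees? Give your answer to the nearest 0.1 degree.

32.1°

Let the plane be z = a·x + b·y + c.
Loc-102−Loc-101: 733a + 623b = −389;  Loc-103−Loc-101: 131a + 376b = −42.
Solving gives a = −0.61908, b = 0.10399.
Gradient magnitude |∇z| = √(a² + b²) = √(0.38326 + 0.01081) = 0.62775.
True dip = arctan(0.62775) = 32.1°, dipping toward E (azimuth ≈ 100°).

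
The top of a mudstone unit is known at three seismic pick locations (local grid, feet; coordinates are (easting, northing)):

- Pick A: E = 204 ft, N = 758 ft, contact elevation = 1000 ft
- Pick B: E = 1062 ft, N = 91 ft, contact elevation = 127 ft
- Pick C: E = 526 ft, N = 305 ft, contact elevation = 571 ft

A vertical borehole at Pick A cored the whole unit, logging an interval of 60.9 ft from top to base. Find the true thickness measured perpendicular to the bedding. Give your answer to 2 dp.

47.48 ft

Let the plane be z = a·E + b·N + c.
Pick B−Pick A: 858a − 667b = −873;  Pick C−Pick A: 322a − 453b = −429.
Solving gives a = −0.62867, b = 0.50015.
|∇z| = √(a²+b²) = 0.80335, so dip δ = arctan(0.80335) = 38.78°.
True thickness = vertical thickness × cos δ = 60.9 × cos 38.78° = 47.48 ft.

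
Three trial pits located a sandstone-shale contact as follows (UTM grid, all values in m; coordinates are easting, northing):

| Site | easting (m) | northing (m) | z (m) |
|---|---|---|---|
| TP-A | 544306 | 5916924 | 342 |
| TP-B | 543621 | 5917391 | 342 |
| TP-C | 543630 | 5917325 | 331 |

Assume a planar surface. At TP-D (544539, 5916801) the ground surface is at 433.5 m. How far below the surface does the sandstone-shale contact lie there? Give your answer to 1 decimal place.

Two edge vectors: TP-A→TP-B = (-685, 467, 0), TP-A→TP-C = (-676, 401, -11).
Normal n = (TP-A→TP-B) × (TP-A→TP-C) = (-5137, -7535, 41007).
So ∂z/∂easting = −n_x/n_z = 0.125271295 and ∂z/∂northing = −n_y/n_z = 0.183749116.
Intercept c from TP-A: 342 − 68185.92 − 1087229.55 = −1155073.47.
At (544539, 5916801): z_contact = 68215.11 + 1087206.95 − 1155073.47 = 348.59 m.
Depth below ground = 433.5 − 348.59 = 84.9 m.

84.9 m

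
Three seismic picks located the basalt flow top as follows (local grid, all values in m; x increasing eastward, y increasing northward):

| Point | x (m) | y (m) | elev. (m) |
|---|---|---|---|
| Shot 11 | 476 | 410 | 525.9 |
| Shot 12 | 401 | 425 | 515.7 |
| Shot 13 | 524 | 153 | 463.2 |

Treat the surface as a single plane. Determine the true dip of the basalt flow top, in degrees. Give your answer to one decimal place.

Let the plane be z = a·x + b·y + c.
Shot 12−Shot 11: −75a + 15b = −10.2;  Shot 13−Shot 11: 48a − 257b = −62.7.
Solving gives a = 0.19196, b = 0.27982.
Gradient magnitude |∇z| = √(a² + b²) = √(0.03685 + 0.07830) = 0.33934.
True dip = arctan(0.33934) = 18.7°, dipping toward SW (azimuth ≈ 214°).

18.7°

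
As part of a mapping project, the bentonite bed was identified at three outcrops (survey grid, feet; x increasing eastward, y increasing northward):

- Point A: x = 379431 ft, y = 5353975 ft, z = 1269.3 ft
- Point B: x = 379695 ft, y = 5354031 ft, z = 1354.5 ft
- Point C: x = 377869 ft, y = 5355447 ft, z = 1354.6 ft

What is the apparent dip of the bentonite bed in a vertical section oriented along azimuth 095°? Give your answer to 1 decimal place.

12.6°

Let the plane be z = a·x + b·y + c.
Point B−Point A: 264a + 56b = 85.2;  Point C−Point A: −1562a + 1472b = 85.3.
Solving gives a = 0.25340, b = 0.32684.
Unit vector along 095° is (sin 95°, cos 95°) = (0.9962, -0.0872).
Slope in that direction = a·(0.9962) + b·(-0.0872) = 0.22395.
Apparent dip = arctan|0.22395| = 12.6° (true dip is 22.5°, so apparent ≤ true as expected).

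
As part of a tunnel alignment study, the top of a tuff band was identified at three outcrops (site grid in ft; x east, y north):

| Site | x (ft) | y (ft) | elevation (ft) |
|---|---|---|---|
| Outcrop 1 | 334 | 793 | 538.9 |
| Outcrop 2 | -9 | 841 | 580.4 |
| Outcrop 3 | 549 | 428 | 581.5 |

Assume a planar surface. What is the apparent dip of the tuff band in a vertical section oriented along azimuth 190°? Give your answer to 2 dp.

Let the plane be z = a·x + b·y + c.
Outcrop 2−Outcrop 1: −343a + 48b = 41.5;  Outcrop 3−Outcrop 1: 215a − 365b = 42.6.
Solving gives a = −0.14966, b = −0.20487.
Unit vector along 190° is (sin 190°, cos 190°) = (-0.1736, -0.9848).
Slope in that direction = a·(-0.1736) + b·(-0.9848) = 0.22774.
Apparent dip = arctan|0.22774| = 12.83° (true dip is 14.2°, so apparent ≤ true as expected).

12.83°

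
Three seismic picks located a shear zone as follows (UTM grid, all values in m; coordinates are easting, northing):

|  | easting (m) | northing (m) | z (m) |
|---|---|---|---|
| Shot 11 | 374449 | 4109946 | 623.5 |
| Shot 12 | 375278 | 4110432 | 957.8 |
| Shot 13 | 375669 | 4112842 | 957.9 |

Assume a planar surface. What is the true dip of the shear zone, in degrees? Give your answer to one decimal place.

24.3°

Two edge vectors: Shot 11→Shot 12 = (829, 486, 334.3), Shot 11→Shot 13 = (1220, 2896, 334.4).
Normal n = (Shot 11→Shot 12) × (Shot 11→Shot 13) = (-805614.4, 130628.4, 1807864).
So ∂z/∂easting = −n_x/n_z = 0.44562 and ∂z/∂northing = −n_y/n_z = −0.07226.
Gradient magnitude |∇z| = √(a² + b²) = √(0.19857 + 0.00522) = 0.45144.
True dip = arctan(0.45144) = 24.3°, dipping toward W (azimuth ≈ 279°).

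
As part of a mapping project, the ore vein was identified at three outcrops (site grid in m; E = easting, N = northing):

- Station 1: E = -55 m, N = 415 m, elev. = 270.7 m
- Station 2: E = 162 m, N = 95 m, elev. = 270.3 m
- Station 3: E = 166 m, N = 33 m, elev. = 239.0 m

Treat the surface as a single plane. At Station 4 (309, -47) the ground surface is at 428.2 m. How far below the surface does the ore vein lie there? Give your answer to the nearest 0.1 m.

116.5 m

Let the plane be z = a·E + b·N + c.
Station 2−Station 1: 217a − 320b = −0.4;  Station 3−Station 1: 221a − 382b = −31.7.
Solving gives a = 0.82070, b = 0.55779.
Then c = 270.7 − a·-55 − b·415 = 84.36.
At (309, -47): z_contact = 253.60 − 26.22 + 84.36 = 311.74 m.
Depth below ground = 428.2 − 311.74 = 116.5 m.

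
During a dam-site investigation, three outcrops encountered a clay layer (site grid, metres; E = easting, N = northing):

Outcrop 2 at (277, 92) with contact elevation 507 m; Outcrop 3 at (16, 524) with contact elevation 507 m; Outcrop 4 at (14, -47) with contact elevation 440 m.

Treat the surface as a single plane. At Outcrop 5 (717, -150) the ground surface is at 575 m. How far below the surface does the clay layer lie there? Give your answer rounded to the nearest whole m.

Two edge vectors: Outcrop 2→Outcrop 3 = (-261, 432, 0), Outcrop 2→Outcrop 4 = (-263, -139, -67).
Normal n = (Outcrop 2→Outcrop 3) × (Outcrop 2→Outcrop 4) = (-28944, -17487, 149895).
So ∂z/∂E = −n_x/n_z = 0.19310 and ∂z/∂N = −n_y/n_z = 0.11666.
Intercept c from Outcrop 2: 507 − 53.49 − 10.73 = 442.78.
At (717, -150): z_contact = 138.4 − 17.5 + 442.78 = 563.7 m.
Depth below ground = 575 − 563.7 = 11 m.

11 m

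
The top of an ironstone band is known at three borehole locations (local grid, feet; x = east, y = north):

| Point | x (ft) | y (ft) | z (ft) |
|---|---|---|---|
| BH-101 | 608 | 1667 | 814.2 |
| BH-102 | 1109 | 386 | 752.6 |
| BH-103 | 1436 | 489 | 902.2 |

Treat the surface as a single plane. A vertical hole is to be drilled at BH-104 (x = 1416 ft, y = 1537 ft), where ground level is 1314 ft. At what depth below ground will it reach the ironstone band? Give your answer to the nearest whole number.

208 ft

Let the plane be z = a·x + b·y + c.
BH-102−BH-101: 501a − 1281b = −61.6;  BH-103−BH-101: 828a − 1178b = 88.
Solving gives a = 0.39383, b = 0.20211.
Then c = 814.2 − a·608 − b·1667 = 237.83.
At (1416, 1537): z_contact = 557.7 + 310.6 + 237.83 = 1106.1 ft.
Depth below ground = 1314 − 1106.1 = 208 ft.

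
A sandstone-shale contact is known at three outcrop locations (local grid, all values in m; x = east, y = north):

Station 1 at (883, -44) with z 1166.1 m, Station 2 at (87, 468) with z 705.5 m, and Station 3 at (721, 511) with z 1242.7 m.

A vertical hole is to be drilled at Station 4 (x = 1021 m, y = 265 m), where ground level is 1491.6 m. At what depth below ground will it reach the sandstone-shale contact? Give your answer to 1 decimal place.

95.3 m

Let the plane be z = a·x + b·y + c.
Station 2−Station 1: −796a + 512b = −460.6;  Station 3−Station 1: −162a + 555b = 76.6.
Solving gives a = 0.821691, b = 0.377863.
Then c = 1166.1 − a·883 − b·-44 = 457.17.
At (1021, 265): z_contact = 838.95 + 100.13 + 457.17 = 1396.25 m.
Depth below ground = 1491.6 − 1396.25 = 95.3 m.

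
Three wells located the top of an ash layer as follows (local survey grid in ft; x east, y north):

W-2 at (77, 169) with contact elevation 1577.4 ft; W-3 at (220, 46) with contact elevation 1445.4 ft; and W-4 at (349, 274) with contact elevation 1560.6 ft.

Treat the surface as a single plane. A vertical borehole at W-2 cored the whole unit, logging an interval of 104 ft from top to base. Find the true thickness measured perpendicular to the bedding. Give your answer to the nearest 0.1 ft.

82.6 ft

Two edge vectors: W-2→W-3 = (143, -123, -132), W-2→W-4 = (272, 105, -16.8).
Normal n = (W-2→W-3) × (W-2→W-4) = (15926.4, -33501.6, 48471).
So ∂z/∂x = −n_x/n_z = −0.32858 and ∂z/∂y = −n_y/n_z = 0.69117.
|∇z| = √(a²+b²) = 0.76529, so dip δ = arctan(0.76529) = 37.43°.
True thickness = vertical thickness × cos δ = 104 × cos 37.43° = 82.6 ft.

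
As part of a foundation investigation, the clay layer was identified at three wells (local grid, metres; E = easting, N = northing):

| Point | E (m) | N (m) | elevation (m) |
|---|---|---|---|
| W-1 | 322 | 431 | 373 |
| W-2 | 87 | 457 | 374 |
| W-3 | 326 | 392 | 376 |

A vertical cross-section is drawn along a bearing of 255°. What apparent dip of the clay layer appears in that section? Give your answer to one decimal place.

Two edge vectors: W-1→W-2 = (-235, 26, 1), W-1→W-3 = (4, -39, 3).
Normal n = (W-1→W-2) × (W-1→W-3) = (117, 709, 9061).
So ∂z/∂E = −n_x/n_z = −0.01291 and ∂z/∂N = −n_y/n_z = −0.07825.
Unit vector along 255° is (sin 255°, cos 255°) = (-0.9659, -0.2588).
Slope in that direction = a·(-0.9659) + b·(-0.2588) = 0.03272.
Apparent dip = arctan|0.03272| = 1.9° (true dip is 4.5°, so apparent ≤ true as expected).

1.9°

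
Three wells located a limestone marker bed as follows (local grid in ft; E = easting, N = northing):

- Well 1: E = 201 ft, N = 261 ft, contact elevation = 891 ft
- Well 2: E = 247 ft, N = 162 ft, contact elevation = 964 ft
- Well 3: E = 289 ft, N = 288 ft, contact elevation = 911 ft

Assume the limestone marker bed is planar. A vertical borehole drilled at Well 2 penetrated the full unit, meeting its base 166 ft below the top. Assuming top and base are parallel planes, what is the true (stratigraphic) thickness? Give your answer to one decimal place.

137.2 ft

Let the plane be z = a·E + b·N + c.
Well 2−Well 1: 46a − 99b = 73;  Well 3−Well 1: 88a + 27b = 20.
Solving gives a = 0.39693, b = −0.55294.
|∇z| = √(a²+b²) = 0.68066, so dip δ = arctan(0.68066) = 34.24°.
True thickness = vertical thickness × cos δ = 166 × cos 34.24° = 137.2 ft.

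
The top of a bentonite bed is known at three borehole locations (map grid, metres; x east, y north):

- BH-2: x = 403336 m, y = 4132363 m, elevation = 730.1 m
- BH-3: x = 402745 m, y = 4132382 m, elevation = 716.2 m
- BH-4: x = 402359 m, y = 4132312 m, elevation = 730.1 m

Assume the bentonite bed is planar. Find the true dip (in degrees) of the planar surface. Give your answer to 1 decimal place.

Two edge vectors: BH-2→BH-3 = (-591, 19, -13.9), BH-2→BH-4 = (-977, -51, 0).
Normal n = (BH-2→BH-3) × (BH-2→BH-4) = (-708.9, 13580.3, 48704).
So ∂z/∂x = −n_x/n_z = 0.01456 and ∂z/∂y = −n_y/n_z = −0.27883.
Gradient magnitude |∇z| = √(a² + b²) = √(0.00021 + 0.07775) = 0.27921.
True dip = arctan(0.27921) = 15.6°, dipping toward N (azimuth ≈ 357°).

15.6°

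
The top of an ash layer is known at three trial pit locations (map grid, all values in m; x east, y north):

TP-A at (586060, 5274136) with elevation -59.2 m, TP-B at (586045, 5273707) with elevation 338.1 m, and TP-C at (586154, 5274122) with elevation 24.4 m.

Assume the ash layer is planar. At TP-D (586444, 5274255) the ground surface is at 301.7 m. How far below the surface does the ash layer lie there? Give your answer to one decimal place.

187.2 m

Two edge vectors: TP-A→TP-B = (-15, -429, 397.3), TP-A→TP-C = (94, -14, 83.6).
Normal n = (TP-A→TP-B) × (TP-A→TP-C) = (-30302.2, 38600.2, 40536).
So ∂z/∂x = −n_x/n_z = 0.747537991 and ∂z/∂y = −n_y/n_z = −0.952244918.
Intercept c from TP-A: -59.2 − 438102.11 + 5022269.20 = 4584107.89.
At (586444, 5274255): z_contact = 438389.17 − 5022382.52 + 4584107.89 = 114.54 m.
Depth below ground = 301.7 − 114.54 = 187.2 m.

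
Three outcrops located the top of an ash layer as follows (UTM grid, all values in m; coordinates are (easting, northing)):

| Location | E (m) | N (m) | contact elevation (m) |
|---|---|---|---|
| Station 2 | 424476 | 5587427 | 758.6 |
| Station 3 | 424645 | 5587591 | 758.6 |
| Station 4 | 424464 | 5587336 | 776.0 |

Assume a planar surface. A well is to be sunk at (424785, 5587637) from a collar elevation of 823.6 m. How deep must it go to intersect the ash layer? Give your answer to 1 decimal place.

Let the plane be z = a·E + b·N + c.
Station 3−Station 2: 169a + 164b = 0;  Station 4−Station 2: −12a − 91b = 17.4.
Solving gives a = 0.212780553, b = −0.219267765.
Then c = 758.6 − a·424476 − b·5587427 = 1135580.99.
At (424785, 5587637): z_contact = 90385.99 − 1225188.68 + 1135580.99 = 778.30 m.
Depth below ground = 823.6 − 778.30 = 45.3 m.

45.3 m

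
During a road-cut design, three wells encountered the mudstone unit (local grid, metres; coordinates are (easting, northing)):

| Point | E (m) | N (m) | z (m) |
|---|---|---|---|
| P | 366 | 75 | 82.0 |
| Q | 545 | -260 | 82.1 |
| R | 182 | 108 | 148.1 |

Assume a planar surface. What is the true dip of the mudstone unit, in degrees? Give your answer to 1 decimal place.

Two edge vectors: P→Q = (179, -335, 0.1), P→R = (-184, 33, 66.1).
Normal n = (P→Q) × (P→R) = (-22146.8, -11850.3, -55733).
So ∂z/∂E = −n_x/n_z = −0.39737 and ∂z/∂N = −n_y/n_z = −0.21263.
Gradient magnitude |∇z| = √(a² + b²) = √(0.15791 + 0.04521) = 0.45068.
True dip = arctan(0.45068) = 24.3°, dipping toward ENE (azimuth ≈ 062°).

24.3°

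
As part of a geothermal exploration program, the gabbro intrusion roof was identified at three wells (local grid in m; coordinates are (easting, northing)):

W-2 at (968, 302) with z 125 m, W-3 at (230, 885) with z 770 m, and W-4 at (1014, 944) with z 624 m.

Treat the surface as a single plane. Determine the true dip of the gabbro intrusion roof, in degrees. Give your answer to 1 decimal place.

39.8°

Let the plane be z = a·E + b·N + c.
W-3−W-2: −738a + 583b = 645;  W-4−W-2: 46a + 642b = 499.
Solving gives a = −0.24604, b = 0.79489.
Gradient magnitude |∇z| = √(a² + b²) = √(0.06054 + 0.63185) = 0.83210.
True dip = arctan(0.83210) = 39.8°, dipping toward SSE (azimuth ≈ 163°).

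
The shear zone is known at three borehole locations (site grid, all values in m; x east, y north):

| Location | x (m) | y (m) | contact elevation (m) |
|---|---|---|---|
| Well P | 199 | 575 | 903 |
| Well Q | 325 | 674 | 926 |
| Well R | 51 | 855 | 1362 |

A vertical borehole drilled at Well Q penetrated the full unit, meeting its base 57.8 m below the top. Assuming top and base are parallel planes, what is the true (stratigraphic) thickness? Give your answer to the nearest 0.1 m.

Two edge vectors: Well P→Well Q = (126, 99, 23), Well P→Well R = (-148, 280, 459).
Normal n = (Well P→Well Q) × (Well P→Well R) = (39001, -61238, 49932).
So ∂z/∂x = −n_x/n_z = −0.78108 and ∂z/∂y = −n_y/n_z = 1.22643.
|∇z| = √(a²+b²) = 1.45403, so dip δ = arctan(1.45403) = 55.48°.
True thickness = vertical thickness × cos δ = 57.8 × cos 55.48° = 32.8 m.

32.8 m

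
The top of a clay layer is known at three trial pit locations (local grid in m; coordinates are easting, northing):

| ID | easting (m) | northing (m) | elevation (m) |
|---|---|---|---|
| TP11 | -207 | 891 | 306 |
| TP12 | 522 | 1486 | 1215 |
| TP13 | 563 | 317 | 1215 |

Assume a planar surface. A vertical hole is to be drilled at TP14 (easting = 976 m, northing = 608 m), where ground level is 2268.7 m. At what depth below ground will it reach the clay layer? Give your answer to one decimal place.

Two edge vectors: TP11→TP12 = (729, 595, 909), TP11→TP13 = (770, -574, 909).
Normal n = (TP11→TP12) × (TP11→TP13) = (1062621, 37269, -876596).
So ∂z/∂easting = −n_x/n_z = 1.212213 and ∂z/∂northing = −n_y/n_z = 0.042516.
Intercept c from TP11: 306 + 250.93 − 37.88 = 519.05.
At (976, 608): z_contact = 1183.12 + 25.85 + 519.05 = 1728.02 m.
Depth below ground = 2268.7 − 1728.02 = 540.7 m.

540.7 m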